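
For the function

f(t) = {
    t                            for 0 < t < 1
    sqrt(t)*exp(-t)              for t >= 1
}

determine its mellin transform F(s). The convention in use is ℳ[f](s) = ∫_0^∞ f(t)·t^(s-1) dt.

the shared t-power comes off first: sqrt(t) on [0, 1); exp(-t) on [1, ∞)
integrate the 2 segments split at 1, then add the results
[0, 1) adds the kernel integral of t
between 1 and ∞ the integrand is sqrt(t)*exp(-t)·t^(s-1)

((s + 1)*uppergamma(s + 1/2, 1) + 1)/(s + 1)
  Re(s) > -1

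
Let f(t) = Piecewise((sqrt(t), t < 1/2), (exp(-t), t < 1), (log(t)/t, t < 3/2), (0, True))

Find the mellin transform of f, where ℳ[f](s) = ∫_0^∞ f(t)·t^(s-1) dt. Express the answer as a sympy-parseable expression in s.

along the cuts 1/2, 1, ℳ[f](s) splits into 3 integrals
segment [0, 1/2) carries sqrt(t); integrate it
the [1/2, 1) slice contributes ∫ exp(-t)·t^(s-1) dt
piece [1, 3/2): integrate log(t)/t against the kernel

(3*2**s*(2*s + 1)*(s**2 - 2*s + 1)*uppergamma(s, 1/2) - 3*2**s*(2*s + 1)*(s**2 - 2*s + 1)*uppergamma(s, 1) + 3*2**s*(2*s + 1) + 3**s*s*(2*s + 1)*(-2*log(2) + 2*log(3)) - 2*3**s*(2*s + 1) + 3**s*(2*s + 1)*(-2*log(3) + 2*log(2)) + 3*sqrt(2)*(s**2 - 2*s + 1))/(3*2**s*(2*s + 1)*(s**2 - 2*s + 1))
  Re(s) > -1/2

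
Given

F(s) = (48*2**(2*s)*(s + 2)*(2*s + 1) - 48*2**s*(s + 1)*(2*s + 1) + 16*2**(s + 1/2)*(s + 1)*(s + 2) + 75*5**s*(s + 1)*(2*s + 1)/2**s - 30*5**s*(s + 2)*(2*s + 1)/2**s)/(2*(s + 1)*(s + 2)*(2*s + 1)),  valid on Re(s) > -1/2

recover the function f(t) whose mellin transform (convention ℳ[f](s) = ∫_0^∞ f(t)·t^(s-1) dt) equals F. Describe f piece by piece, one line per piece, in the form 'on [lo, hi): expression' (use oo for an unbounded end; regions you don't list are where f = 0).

on [0, 2): 4*sqrt(t)
on [2, 5/2): 6*t**2
on [5/2, 4): 6*t

f breaks at 2, 5/2 into 3 integrals to sum
segment 0 to 2 holds 4*sqrt(t); add its integral
between 2 and 5/2 the integrand is 6*t**2·t^(s-1)
[5/2, 4) adds the kernel integral of 6*t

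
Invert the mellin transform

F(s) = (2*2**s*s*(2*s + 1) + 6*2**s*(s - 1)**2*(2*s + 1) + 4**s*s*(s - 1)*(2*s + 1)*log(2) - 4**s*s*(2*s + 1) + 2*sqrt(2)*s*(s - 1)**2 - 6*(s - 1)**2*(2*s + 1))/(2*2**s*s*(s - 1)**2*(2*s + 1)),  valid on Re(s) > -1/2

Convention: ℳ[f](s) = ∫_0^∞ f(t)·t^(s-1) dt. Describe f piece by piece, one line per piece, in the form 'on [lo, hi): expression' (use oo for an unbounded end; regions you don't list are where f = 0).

undo the shared t-power: t**(3/2) on [0, 1/2); 3*t on [1/2, 1); log(t) on [1, 2)
the 3 pieces separated at 1/2, 1 each add one integral
segment [0, 1/2) carries sqrt(t); integrate it
the [1/2, 1) slice contributes ∫ 3·t^(s-1) dt
on [1, 2): add ∫ log(t)/t·t^(s-1) dt

on [0, 1/2): sqrt(t)
on [1/2, 1): 3
on [1, 2): log(t)/t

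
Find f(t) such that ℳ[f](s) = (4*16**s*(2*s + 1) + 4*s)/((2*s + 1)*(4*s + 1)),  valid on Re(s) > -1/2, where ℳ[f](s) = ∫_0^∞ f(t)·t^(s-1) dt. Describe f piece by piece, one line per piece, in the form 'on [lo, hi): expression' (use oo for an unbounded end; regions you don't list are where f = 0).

on [0, 1): sqrt(t)
on [1, 16): t**(1/4)/2

invert the power substitution to get t on [0, 1); sqrt(t)/2 on [1, 4)
remove the power substitution first: t**2 on [0, 1); t/2 on [1, 2)
the shared t-power comes off first: t on [0, 1); 1/2 on [1, 2)
split f at 1: ℳ[f](s) collects 2 kernel integrals
over [0, 1), the kernel integral of sqrt(t) enters the sum
∫ t**(1/4)/2·t^(s-1) over [1, 16)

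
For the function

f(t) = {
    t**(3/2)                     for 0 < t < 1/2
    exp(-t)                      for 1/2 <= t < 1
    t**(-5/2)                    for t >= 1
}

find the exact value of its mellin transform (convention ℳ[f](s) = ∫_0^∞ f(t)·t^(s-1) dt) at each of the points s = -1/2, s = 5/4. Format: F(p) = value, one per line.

f breaks at 1/2, 1 into 3 integrals to sum
segment [0, 1/2) carries t**(3/2); integrate it
on [1/2, 1) integrate f = exp(-t) against the kernel
the [1, ∞) slice contributes ∫ t**(-5/2)·t^(s-1) dt

F(-1/2) = -2*sqrt(pi)*erfc(sqrt(2)/2) - 2*exp(-1) + 2*sqrt(pi)*erfc(1) + 5/6 + 2*sqrt(2)*exp(-1/2)
F(5/4) = -uppergamma(5/4, 1) + 2**(1/4)/22 + uppergamma(5/4, 1/2) + 4/5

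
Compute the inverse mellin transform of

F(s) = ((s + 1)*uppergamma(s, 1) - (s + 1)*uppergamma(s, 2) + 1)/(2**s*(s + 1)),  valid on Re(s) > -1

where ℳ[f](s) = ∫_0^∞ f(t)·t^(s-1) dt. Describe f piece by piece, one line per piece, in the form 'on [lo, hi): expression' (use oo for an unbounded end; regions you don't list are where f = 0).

undo the common scale on t: t on [0, 1); exp(-t) on [1, 2)
breakpoints 1/2: one integral from each of the 2 segments
over [0, 1/2), the kernel integral of 2*t enters the sum
piece [1/2, 1): integrate exp(-2*t) against the kernel

on [0, 1/2): 2*t
on [1/2, 1): exp(-2*t)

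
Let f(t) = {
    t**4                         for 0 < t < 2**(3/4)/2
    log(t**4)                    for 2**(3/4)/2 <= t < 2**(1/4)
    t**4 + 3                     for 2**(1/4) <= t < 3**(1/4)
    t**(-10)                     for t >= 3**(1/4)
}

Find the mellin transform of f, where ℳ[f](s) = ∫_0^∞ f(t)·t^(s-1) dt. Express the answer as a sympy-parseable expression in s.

(2**(3/4)/2)**s*(270*2**(s/2)*s**2*(10 - s) + 54*2**(s/2)*s*(s - 10)*(s + 4)*log(2) - 648*2**(s/2)*s*(s - 10) - 216*2**(s/2)*(s - 10)*(s + 4) + 324*6**(s/4)*s**2*(s - 10) - 2*sqrt(3)*6**(s/4)*s**2*(s + 4) + 648*6**(s/4)*s*(s - 10) + 27*s**2*(s - 10) + 54*s*(s - 10)*(s + 4)*log(2) + 216*(s - 10)*(s + 4))/(54*s**2*(s - 10)*(s + 4))
  -4 < Re(s) < 10

undo the power substitution: t**2 on [0, sqrt(2)/2); log(t**2) on [sqrt(2)/2, sqrt(2)); t**2 + 3 on [sqrt(2), sqrt(3)); …
undo the power substitution: t on [0, 1/2); log(t) on [1/2, 2); t + 3 on [2, 3); …
treat the 4 regions marked off by 2**(3/4)/2, 2**(1/4), 3**(1/4) separately and sum
∫ t**4·t^(s-1) over [0, 2**(3/4)/2)
for t in [2**(3/4)/2, 2**(1/4)): the term is ∫ log(t**4)·t^(s-1)
segment [2**(1/4), 3**(1/4)) carries (t**4 + 3); integrate it
segment 3**(1/4) to ∞ holds t**(-10); add its integral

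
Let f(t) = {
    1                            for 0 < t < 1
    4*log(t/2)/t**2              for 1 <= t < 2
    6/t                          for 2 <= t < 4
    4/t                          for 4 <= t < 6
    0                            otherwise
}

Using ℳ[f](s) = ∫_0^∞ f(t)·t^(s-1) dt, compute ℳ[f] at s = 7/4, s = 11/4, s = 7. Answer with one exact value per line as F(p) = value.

F(7/4) = -40*2**(3/4) - 16*log(2) + 16*sqrt(2)/3 + 16*6**(3/4)/3 + 452/7
F(11/4) = -880*2**(3/4)/63 + 16*log(2)/3 + 740/99 + 64*sqrt(2)/7 + 96*6**(3/4)/7
F(7) = 4*log(2)/5 + 17010271/525

undo the common scale on t: 1 on [0, 1/2); log(t)/t**2 on [1/2, 1); 3/t on [1, 2); …
reversing the shared t-power: t on [0, 1/2); log(t)/t on [1/2, 1); 3 on [1, 2); …
slice at 1, 2, 4, transform all 4 pieces, and sum them
segment [0, 1) carries 1; integrate it
segment [1, 2) carries 4*log(t/2)/t**2; integrate it
∫ over [2, 4) of 6/t·t^(s-1) joins the sum
on [4, 6): add ∫ 4/t·t^(s-1) dt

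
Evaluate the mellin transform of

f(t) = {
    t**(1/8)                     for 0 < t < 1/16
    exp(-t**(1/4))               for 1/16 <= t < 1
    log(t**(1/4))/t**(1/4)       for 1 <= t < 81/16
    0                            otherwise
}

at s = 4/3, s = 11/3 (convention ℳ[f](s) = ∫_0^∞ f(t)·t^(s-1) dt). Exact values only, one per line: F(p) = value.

F(4/3) = -4*uppergamma(16/3, 1) - 729*2**(2/3)*3**(1/3)/1352 + 3*2**(1/6)/280 + 36/169 + log(3**(243*2**(2/3)*3**(1/3)/104)/2**(243*2**(2/3)*3**(1/3)/104)) + 4*uppergamma(16/3, 1/2)
F(11/3) = -4*uppergamma(44/3, 1) - 14348907*2**(1/3)*3**(2/3)/6885376 + 3*2**(5/6)/745472 + 36/1681 + log(3**(4782969*2**(1/3)*3**(2/3)/167936)/2**(4782969*2**(1/3)*3**(2/3)/167936)) + 4*uppergamma(44/3, 1/2)

undo the power substitution: t**(1/4) on [0, 1/4); exp(-sqrt(t)) on [1/4, 1); log(sqrt(t))/sqrt(t) on [1, 9/4)
reversing the power substitution: sqrt(t) on [0, 1/2); exp(-t) on [1/2, 1); log(t)/t on [1, 3/2)
treat the 3 regions marked off by 1/16, 1 separately and sum
segment 0 to 1/16 holds t**(1/8); add its integral
∫ over [1/16, 1) of exp(-t**(1/4))·t^(s-1) joins the sum
piece [1, 81/16): integrate log(t**(1/4))/t**(1/4) against the kernel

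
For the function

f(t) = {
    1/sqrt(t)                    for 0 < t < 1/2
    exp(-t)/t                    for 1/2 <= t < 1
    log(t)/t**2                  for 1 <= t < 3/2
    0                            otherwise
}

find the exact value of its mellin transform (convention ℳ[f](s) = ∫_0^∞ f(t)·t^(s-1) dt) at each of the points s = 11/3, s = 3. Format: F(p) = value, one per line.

back out the shared t-power: sqrt(t) on [0, 1/2); exp(-t) on [1/2, 1); log(t)/t on [1, 3/2)
slice at 1/2, 1, transform all 3 pieces, and sum them
∫ 1/sqrt(t)·t^(s-1) over [0, 1/2)
[1/2, 1) adds the kernel integral of exp(-t)/t
∫ log(t)/t**2·t^(s-1) over [1, 3/2)

F(11/3) = -uppergamma(8/3, 1) - 27*2**(1/3)*3**(2/3)/100 + 3*2**(5/6)/152 + 9/25 + log(3**(9*2**(1/3)*3**(2/3)/20)/2**(9*2**(1/3)*3**(2/3)/20)) + uppergamma(8/3, 1/2)
F(3) = -2*exp(-1) - 1/2 + sqrt(2)/20 + log(205891132094649/1073741824)/20 + 3*exp(-1/2)/2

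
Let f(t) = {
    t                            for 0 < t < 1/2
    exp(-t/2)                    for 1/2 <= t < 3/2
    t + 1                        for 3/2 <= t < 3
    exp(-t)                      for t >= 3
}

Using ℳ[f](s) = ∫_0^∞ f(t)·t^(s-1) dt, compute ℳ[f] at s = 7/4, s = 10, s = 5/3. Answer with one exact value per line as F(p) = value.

summing 4 kernel integrals split by 1/2, 3/2, 3 yields ℳ[f](s)
segment [0, 1/2) carries t; integrate it
∫ exp(-t/2)·t^(s-1) over [1/2, 3/2)
the [3/2, 3) slice contributes ∫ (t + 1)·t^(s-1) dt
∫ over [3, ∞) of exp(-t)·t^(s-1) joins the sum

F(7/4) = 2**(1/4)*(-308*sqrt(2)*uppergamma(7/4, 3/4) - 129*3**(3/4) + 7 + 77*2**(3/4)*uppergamma(7/4, 3) + 308*sqrt(2)*uppergamma(7/4, 1/4) + 384*6**(3/4))/154
F(10) = -201383466759*exp(-3/4)/256 + 2477577947/112640 + 7280604*exp(-3) + 122145247909*exp(-1/4)/256
F(5/3) = 2**(1/3)*(-279*3**(2/3) - 640*2**(1/3)*uppergamma(5/3, 3/4) + 15 + 160*2**(2/3)*uppergamma(5/3, 3) + 640*2**(1/3)*uppergamma(5/3, 1/4) + 828*6**(2/3))/320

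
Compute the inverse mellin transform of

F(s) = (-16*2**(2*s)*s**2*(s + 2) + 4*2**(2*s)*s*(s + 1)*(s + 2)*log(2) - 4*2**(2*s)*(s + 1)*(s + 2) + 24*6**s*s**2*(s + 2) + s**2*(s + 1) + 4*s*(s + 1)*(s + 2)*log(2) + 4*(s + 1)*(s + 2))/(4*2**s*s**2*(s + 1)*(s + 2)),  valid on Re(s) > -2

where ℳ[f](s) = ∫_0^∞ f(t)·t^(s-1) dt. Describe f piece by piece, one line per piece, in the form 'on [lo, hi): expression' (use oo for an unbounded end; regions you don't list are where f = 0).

integrate the 3 segments split at 1/2, 2, then add the results
∫ over [0, 1/2) of t**2·t^(s-1) joins the sum
on [1/2, 2) integrate f = log(t) against the kernel
segment 2 to 3 holds 2*t; add its integral

on [0, 1/2): t**2
on [1/2, 2): log(t)
on [2, 3): 2*t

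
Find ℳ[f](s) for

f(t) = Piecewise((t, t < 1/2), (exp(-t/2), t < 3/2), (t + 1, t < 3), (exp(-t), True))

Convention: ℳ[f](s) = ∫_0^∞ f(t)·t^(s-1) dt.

cuts at 1/2, 3/2, 3: linearity sums the 4 kernel integrals
segment 0 to 1/2 holds t; add its integral
[1/2, 3/2) adds the kernel integral of exp(-t/2)
the [3/2, 3) slice contributes ∫ (t + 1)·t^(s-1) dt
over [3, ∞), the kernel integral of exp(-t) enters the sum

(2*2**s*s*(s + 1)*uppergamma(s, 3) - 5*3**s*s - 2*3**s + 2*4**s*s*(s + 1)*uppergamma(s, 1/4) - 2*4**s*s*(s + 1)*uppergamma(s, 3/4) + 8*6**s*s + 2*6**s + s)/(2*2**s*s*(s + 1))
  Re(s) > -1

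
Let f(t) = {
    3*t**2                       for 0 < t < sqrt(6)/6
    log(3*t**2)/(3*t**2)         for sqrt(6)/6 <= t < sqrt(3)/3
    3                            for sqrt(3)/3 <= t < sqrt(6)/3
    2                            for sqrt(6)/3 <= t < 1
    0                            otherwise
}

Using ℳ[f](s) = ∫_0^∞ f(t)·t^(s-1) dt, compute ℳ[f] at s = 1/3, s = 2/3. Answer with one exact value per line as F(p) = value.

strip the power substitution: 3*t on [0, 1/6); log(3*t)/(3*t) on [1/6, 1/3); 3 on [1/3, 2/3); …
back out the common scale on t: t on [0, 1/2); log(t)/t on [1/2, 1); 3 on [1, 2); …
split f at sqrt(6)/6, sqrt(3)/3, sqrt(6)/3: ℳ[f](s) collects 4 kernel integrals
over [0, sqrt(6)/6), the kernel integral of 3*t**2 enters the sum
over [sqrt(6)/6, sqrt(3)/3), the kernel integral of log(3*t**2)/(3*t**2) enters the sum
segment sqrt(3)/3 to sqrt(6)/3 holds 3; add its integral
segment [sqrt(6)/3, 1) carries 2; integrate it

F(1/3) = 6**(5/6)*(-1134*2**(1/6) - 140*log(2) + 193 + 350*2**(1/3) + 700*6**(1/6))/700
F(2/3) = 6**(2/3)*(-30*2**(1/3) - 8*log(2) + 8*2**(2/3) + 13 + 16*6**(1/3))/32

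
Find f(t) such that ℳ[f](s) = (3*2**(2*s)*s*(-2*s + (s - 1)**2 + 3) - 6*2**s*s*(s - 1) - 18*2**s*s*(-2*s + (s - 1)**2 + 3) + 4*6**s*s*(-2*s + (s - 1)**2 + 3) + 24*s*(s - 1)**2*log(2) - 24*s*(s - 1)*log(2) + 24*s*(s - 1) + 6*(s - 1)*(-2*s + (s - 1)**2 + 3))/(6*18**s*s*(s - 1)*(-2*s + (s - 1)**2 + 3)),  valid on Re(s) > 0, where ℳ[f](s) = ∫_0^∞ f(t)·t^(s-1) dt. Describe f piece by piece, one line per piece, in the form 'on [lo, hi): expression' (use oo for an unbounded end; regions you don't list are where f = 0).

invert the common scale on t to get 1 on [0, 1/6); log(3*t)/(9*t**2) on [1/6, 1/3); 1/t on [1/3, 2/3); …
remove the common scale on t first: 1 on [0, 1/2); log(t)/t**2 on [1/2, 1); 3/t on [1, 2); …
invert the shared t-power to get t on [0, 1/2); log(t)/t on [1/2, 1); 3 on [1, 2); …
along the cuts 1/18, 1/9, 2/9, ℳ[f](s) splits into 4 integrals
∫ over [0, 1/18) of 1·t^(s-1) joins the sum
segment [1/18, 1/9) carries log(9*t)/(81*t**2); integrate it
∫ 1/(3*t)·t^(s-1) over [1/9, 2/9)
the [2/9, 1/3) slice contributes ∫ 2/(9*t)·t^(s-1) dt

on [0, 1/18): 1
on [1/18, 1/9): log(9*t)/(81*t**2)
on [1/9, 2/9): 1/(3*t)
on [2/9, 1/3): 2/(9*t)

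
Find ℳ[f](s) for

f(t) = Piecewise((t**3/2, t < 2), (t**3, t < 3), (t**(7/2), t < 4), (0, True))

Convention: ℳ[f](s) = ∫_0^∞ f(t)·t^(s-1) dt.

split f at 2, 3: ℳ[f](s) collects 3 kernel integrals
on [0, 2) integrate f = t**3/2 against the kernel
over [2, 3), the kernel integral of t**3 enters the sum
for t in [3, 4): the term is ∫ t**(7/2)·t^(s-1)

(256*2**(2*s)*(s + 3) - 4*2**s*(2*s + 7) + 27*3**s*(2*s + 7) - 54*3**(s + 1/2)*(s + 3))/((s + 3)*(2*s + 7))
  Re(s) > -3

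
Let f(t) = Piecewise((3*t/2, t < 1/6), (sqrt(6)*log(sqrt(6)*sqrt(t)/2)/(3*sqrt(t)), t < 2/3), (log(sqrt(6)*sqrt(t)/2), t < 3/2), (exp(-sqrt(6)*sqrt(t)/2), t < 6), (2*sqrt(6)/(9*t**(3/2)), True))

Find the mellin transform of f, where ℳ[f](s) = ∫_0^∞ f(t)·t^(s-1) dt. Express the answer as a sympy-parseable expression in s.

(432*2**(2*s)*s**2*(2*s - 3)*(2*s + 2)*(4*s**2 - 4*s + 1)*uppergamma(2*s, 3/2) - 432*2**(2*s)*s**2*(2*s - 3)*(2*s + 2)*(4*s**2 - 4*s + 1)*uppergamma(2*s, 3) - 432*2**(2*s)*s**2*(2*s - 3)*(2*s + 2) + 108*2**(2*s)*(2*s - 3)*(2*s + 2)*(4*s**2 - 4*s + 1) - 216*3**(2*s)*s*(2*s - 3)*(2*s + 2)*(4*s**2 - 4*s + 1)*log(2) + 216*3**(2*s)*s*(2*s - 3)*(2*s + 2)*(4*s**2 - 4*s + 1)*log(3) - 108*3**(2*s)*(2*s - 3)*(2*s + 2)*(4*s**2 - 4*s + 1) - 16*6**(2*s)*s**2*(2*s + 2)*(4*s**2 - 4*s + 1) + 1728*s**3*(2*s - 3)*(2*s + 2)*log(2) - 864*s**2*(2*s - 3)*(2*s + 2)*log(2) + 864*s**2*(2*s - 3)*(2*s + 2) + 108*s**2*(2*s - 3)*(4*s**2 - 4*s + 1))/(216*2**(2*s)*(3/2)**s*s**2*(2*s - 3)*(2*s + 2)*(4*s**2 - 4*s + 1))
  -1 < Re(s) < 3/2

undo the common scale on t: t on [0, 1/4); log(sqrt(t))/sqrt(t) on [1/4, 1); log(sqrt(t)) on [1, 9/4); …
reversing the power substitution: t**2 on [0, 1/2); log(t)/t on [1/2, 1); log(t) on [1, 3/2); …
split f at 1/6, 2/3, 3/2, 6: ℳ[f](s) collects 5 kernel integrals
for t in [0, 1/6): the term is ∫ 3*t/2·t^(s-1)
∫ sqrt(6)*log(sqrt(6)*sqrt(t)/2)/(3*sqrt(t))·t^(s-1) over [1/6, 2/3)
∫ log(sqrt(6)*sqrt(t)/2)·t^(s-1) over [2/3, 3/2)
the [3/2, 6) slice contributes ∫ exp(-sqrt(6)*sqrt(t)/2)·t^(s-1) dt
for t in [6, ∞): the term is ∫ 2*sqrt(6)/(9*t**(3/2))·t^(s-1)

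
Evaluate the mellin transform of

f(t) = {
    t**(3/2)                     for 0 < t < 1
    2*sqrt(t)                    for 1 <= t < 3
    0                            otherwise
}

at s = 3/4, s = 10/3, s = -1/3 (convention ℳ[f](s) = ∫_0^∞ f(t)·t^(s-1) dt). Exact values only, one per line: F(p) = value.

F(3/4) = -52/45 + 24*3**(1/4)/5
F(10/3) = -210/667 + 324*3**(5/6)/23
F(-1/3) = -78/7 + 12*3**(1/6)

the 2 pieces separated at 1 each add one integral
over [0, 1), the kernel integral of t**(3/2) enters the sum
[1, 3) adds the kernel integral of 2*sqrt(t)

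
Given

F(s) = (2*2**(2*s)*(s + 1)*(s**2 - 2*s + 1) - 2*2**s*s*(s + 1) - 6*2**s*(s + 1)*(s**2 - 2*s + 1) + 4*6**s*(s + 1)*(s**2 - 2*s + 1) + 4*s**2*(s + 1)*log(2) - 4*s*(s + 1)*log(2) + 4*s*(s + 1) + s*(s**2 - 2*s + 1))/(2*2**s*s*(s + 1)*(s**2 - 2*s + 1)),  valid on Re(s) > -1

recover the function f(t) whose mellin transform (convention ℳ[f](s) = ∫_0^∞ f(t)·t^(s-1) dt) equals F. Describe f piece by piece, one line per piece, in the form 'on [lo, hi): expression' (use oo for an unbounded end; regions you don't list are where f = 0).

breakpoints 1/2, 1, 2: one integral from each of the 4 segments
∫ t·t^(s-1) over [0, 1/2)
between 1/2 and 1 the integrand is log(t)/t·t^(s-1)
over [1, 2), the kernel integral of 3 enters the sum
segment [2, 3) carries 2; integrate it

on [0, 1/2): t
on [1/2, 1): log(t)/t
on [1, 2): 3
on [2, 3): 2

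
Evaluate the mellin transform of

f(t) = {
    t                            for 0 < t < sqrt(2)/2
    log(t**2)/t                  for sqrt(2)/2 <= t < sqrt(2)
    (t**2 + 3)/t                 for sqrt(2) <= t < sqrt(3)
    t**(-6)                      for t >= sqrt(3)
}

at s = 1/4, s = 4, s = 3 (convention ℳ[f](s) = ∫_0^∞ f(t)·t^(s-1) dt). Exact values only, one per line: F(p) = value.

strip the shared t-power: t**2 on [0, sqrt(2)/2); log(t**2) on [sqrt(2)/2, sqrt(2)); t**2 + 3 on [sqrt(2), sqrt(3)); …
back out the power substitution: t on [0, 1/2); log(t) on [1/2, 2); t + 3 on [2, 3); …
breakpoints sqrt(2)/2, sqrt(2), sqrt(3): one integral from each of the 4 segments
on [0, sqrt(2)/2): add ∫ t·t^(s-1) dt
piece [sqrt(2)/2, sqrt(2)): integrate log(t**2)/t against the kernel
segment sqrt(2) to sqrt(3) holds (t**2 + 3)/t; add its integral
on [sqrt(3), ∞): add ∫ t**(-6)·t^(s-1) dt

F(1/4) = -4*2**(3/8)*log(2)/3 - 8*3**(5/8)/15 - 26*2**(5/8)/45 - 2*2**(5/8)*log(2)/3 + 4*3**(1/8)/621 + 178*2**(3/8)/45
F(4) = sqrt(2)*(-1139 + 30*sqrt(2) + 270*log(2) + 864*sqrt(6))/360
F(3) = sqrt(3)/27 + 5*log(2)/4 + 33/16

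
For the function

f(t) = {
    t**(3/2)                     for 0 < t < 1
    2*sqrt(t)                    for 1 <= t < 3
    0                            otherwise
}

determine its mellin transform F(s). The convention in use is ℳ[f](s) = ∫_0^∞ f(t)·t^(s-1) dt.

(4*sqrt(3)*3**s*(2*s + 3) - 4*s - 10)/((2*s + 1)*(2*s + 3))
  Re(s) > -3/2

slice at 1, transform all 2 pieces, and sum them
[0, 1) adds the kernel integral of t**(3/2)
[1, 3) adds the kernel integral of 2*sqrt(t)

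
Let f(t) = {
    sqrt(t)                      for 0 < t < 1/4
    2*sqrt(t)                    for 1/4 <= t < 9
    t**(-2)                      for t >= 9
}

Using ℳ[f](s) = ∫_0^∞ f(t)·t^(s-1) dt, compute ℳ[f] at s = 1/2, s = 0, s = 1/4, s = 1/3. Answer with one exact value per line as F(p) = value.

invert the power substitution to get t on [0, 1/2); 2*t on [1/2, 3); t**(-4) on [3, ∞)
integrate the 3 segments split at 1/4, 9, then add the results
over [0, 1/4), the kernel integral of sqrt(t) enters the sum
segment [1/4, 9) carries 2*sqrt(t); integrate it
piece [9, ∞): integrate t**(-2) against the kernel

F(1/2) = 5759/324
F(0) = 1783/162
F(1/4) = sqrt(2)*(-189 + 2270*sqrt(6))/567
F(1/3) = 2**(1/3)*(-81 + 973*6**(2/3))/270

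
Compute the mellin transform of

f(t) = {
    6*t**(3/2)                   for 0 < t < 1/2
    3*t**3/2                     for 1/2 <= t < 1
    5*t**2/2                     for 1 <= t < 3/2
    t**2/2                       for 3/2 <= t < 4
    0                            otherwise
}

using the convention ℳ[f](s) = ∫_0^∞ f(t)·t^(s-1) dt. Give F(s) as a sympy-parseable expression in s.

integrate the 4 segments split at 1/2, 1, 3/2, then add the results
over [0, 1/2), the kernel integral of 6*t**(3/2) enters the sum
the [1/2, 1) slice contributes ∫ 3*t**3/2·t^(s-1) dt
∫ 5*t**2/2·t^(s-1) over [1, 3/2)
for t in [3/2, 4): the term is ∫ t**2/2·t^(s-1)

(128*2**(2*s)*(s + 3)*(2*s + 3) + 48*2**(1/2 - s)*(s + 2)*(s + 3) + 24*(s + 2)*(2*s + 3) - 40*(s + 3)*(2*s + 3) + 72*3**s*(s + 3)*(2*s + 3)/2**s - 3*(s + 2)*(2*s + 3)/2**s)/(16*(s + 2)*(s + 3)*(2*s + 3))
  Re(s) > -3/2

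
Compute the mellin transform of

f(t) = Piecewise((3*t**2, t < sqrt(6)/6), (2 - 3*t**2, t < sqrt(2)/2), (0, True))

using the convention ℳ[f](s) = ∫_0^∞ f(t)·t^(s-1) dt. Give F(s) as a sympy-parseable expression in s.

invert the power substitution to get 3*t on [0, 1/6); 2 - 3*t on [1/6, 1/2)
invert the common scale on t to get t on [0, 1/2); 2 - t on [1/2, 3/2)
split f at sqrt(6)/6: ℳ[f](s) collects 2 kernel integrals
over [0, sqrt(6)/6), the kernel integral of 3*t**2 enters the sum
for t in [sqrt(6)/6, sqrt(2)/2): the term is ∫ (2 - 3*t**2)·t^(s-1)

(3**(s/2)*s/2 + 4*3**(s/2) - s - 4)/(2*6**(s/2)*s*(s/2 + 1))
  Re(s) > -2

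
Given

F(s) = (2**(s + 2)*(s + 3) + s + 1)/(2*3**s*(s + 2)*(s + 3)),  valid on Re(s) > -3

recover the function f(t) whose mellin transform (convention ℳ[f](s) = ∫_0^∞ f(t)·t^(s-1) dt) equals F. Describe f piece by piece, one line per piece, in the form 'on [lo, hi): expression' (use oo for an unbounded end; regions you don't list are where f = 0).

on [0, 1/3): 27*t**3
on [1/3, 2/3): 9*t**2/2

strip the common scale on t: t**3 on [0, 1); t**2/2 on [1, 2)
back out the shared t-power: t on [0, 1); 1/2 on [1, 2)
split f at 1/3: ℳ[f](s) collects 2 kernel integrals
on [0, 1/3) integrate f = 27*t**3 against the kernel
segment 1/3 to 2/3 holds 9*t**2/2; add its integral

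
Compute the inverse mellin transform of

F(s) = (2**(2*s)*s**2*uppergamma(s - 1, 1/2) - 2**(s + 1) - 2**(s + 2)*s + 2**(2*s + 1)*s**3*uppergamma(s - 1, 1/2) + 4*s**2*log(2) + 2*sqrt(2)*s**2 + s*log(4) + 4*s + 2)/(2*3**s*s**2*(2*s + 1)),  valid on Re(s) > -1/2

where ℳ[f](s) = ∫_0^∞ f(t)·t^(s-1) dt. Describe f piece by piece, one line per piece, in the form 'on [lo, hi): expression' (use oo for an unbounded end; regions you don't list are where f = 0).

peel off the common scale on t: sqrt(t) on [0, 1/2); log(t) on [1/2, 1); exp(-t/2)/t on [1, ∞)
invert the shared t-power to get t**(3/2) on [0, 1/2); t*log(t) on [1/2, 1); exp(-t/2) on [1, ∞)
summing 3 kernel integrals split by 1/3, 2/3 yields ℳ[f](s)
[0, 1/3) adds the kernel integral of sqrt(6)*sqrt(t)/2
on [1/3, 2/3) integrate f = log(3*t/2) against the kernel
for t in [2/3, ∞): the term is ∫ 2*exp(-3*t/4)/(3*t)·t^(s-1)

on [0, 1/3): sqrt(6)*sqrt(t)/2
on [1/3, 2/3): log(3*t/2)
on [2/3, oo): 2*exp(-3*t/4)/(3*t)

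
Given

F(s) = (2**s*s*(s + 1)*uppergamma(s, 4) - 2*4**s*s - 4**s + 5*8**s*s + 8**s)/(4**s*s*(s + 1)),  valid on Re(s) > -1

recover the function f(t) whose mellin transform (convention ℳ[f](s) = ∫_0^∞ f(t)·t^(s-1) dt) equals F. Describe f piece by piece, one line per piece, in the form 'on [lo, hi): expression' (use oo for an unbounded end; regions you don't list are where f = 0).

on [0, 1): t
on [1, 2): 2*t + 1
on [2, oo): exp(-2*t)

along the cuts 1, 2, ℳ[f](s) splits into 3 integrals
on [0, 1) integrate f = t against the kernel
for t in [1, 2): the term is ∫ (2*t + 1)·t^(s-1)
on [2, ∞) integrate f = exp(-2*t) against the kernel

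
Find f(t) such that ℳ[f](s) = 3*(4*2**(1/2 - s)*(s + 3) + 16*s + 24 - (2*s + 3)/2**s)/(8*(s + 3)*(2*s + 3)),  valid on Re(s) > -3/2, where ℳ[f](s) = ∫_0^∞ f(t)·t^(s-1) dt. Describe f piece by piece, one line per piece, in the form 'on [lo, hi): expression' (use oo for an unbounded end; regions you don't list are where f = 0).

on [0, 1/2): 3*t**(3/2)
on [1/2, 1): 3*t**3

integrate the 2 segments split at 1/2, then add the results
[0, 1/2) adds the kernel integral of 3*t**(3/2)
segment 1/2 to 1 holds 3*t**3; add its integral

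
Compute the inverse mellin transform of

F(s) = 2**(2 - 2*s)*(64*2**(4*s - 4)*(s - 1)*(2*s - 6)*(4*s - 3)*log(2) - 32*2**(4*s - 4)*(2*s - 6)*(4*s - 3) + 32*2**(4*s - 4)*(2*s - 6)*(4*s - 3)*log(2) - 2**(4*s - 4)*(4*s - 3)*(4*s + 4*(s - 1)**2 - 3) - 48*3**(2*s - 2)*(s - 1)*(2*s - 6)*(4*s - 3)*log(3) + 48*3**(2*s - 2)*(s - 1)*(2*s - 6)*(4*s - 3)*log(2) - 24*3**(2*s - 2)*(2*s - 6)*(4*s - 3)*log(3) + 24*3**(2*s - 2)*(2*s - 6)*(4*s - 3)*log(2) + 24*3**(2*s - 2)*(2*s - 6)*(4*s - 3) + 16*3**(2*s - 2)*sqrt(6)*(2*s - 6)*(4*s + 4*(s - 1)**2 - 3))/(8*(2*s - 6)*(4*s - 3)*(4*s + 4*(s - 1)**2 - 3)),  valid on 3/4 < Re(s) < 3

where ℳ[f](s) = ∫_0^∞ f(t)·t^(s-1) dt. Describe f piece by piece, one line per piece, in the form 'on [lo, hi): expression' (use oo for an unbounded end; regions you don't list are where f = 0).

on [0, 9/4): t**(-3/4)
on [9/4, 4): log(sqrt(t))/sqrt(t)
on [4, oo): t**(-3)

remove the shared t-power first: t**(1/4) on [0, 9/4); sqrt(t)*log(sqrt(t)) on [9/4, 4); t**(-2) on [4, ∞)
strip the power substitution: sqrt(t) on [0, 3/2); t*log(t) on [3/2, 2); t**(-4) on [2, ∞)
decompose at 9/4, 4; ℳ[f](s) sums the 3 pieces' integrals
∫ over [0, 9/4) of t**(-3/4)·t^(s-1) joins the sum
piece [9/4, 4): integrate log(sqrt(t))/sqrt(t) against the kernel
[4, ∞) adds the kernel integral of t**(-3)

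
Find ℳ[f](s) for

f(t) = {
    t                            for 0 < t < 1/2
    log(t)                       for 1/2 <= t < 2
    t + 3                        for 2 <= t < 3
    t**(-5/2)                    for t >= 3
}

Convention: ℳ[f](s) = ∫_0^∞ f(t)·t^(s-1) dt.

(-270*2**(2*s)*s**2*(2*s - 5) + 54*2**(2*s)*s*(s + 1)*(2*s - 5)*log(2) - 162*2**(2*s)*s*(2*s - 5) - 54*2**(2*s)*(s + 1)*(2*s - 5) - 4*sqrt(3)*6**s*s**2*(s + 1) + 324*6**s*s**2*(2*s - 5) + 162*6**s*s*(2*s - 5) + 27*s**2*(2*s - 5) + 54*s*(s + 1)*(2*s - 5)*log(2) + (2*s - 5)*(54*s + 54))/(54*2**s*s**2*(s + 1)*(2*s - 5))
  -1 < Re(s) < 5/2

split f at 1/2, 2, 3: ℳ[f](s) collects 4 kernel integrals
over [0, 1/2), the kernel integral of t enters the sum
between 1/2 and 2 the integrand is log(t)·t^(s-1)
the [2, 3) slice contributes ∫ (t + 3)·t^(s-1) dt
[3, ∞) adds the kernel integral of t**(-5/2)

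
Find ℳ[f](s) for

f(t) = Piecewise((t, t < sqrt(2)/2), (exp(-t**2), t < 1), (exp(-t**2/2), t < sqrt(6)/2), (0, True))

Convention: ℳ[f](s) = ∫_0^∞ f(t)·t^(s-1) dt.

(2**(s/2)*(s + 1)*uppergamma(s/2, 1/2) - 2**(s/2)*(s + 1)*uppergamma(s/2, 1) + 2**s*(s + 1)*uppergamma(s/2, 1/2) - 4**(s/2)*(s + 1)*uppergamma(s/2, 3/4) + sqrt(2))/(2*2**(s/2)*(s + 1))
  Re(s) > -1

peel off the power substitution: sqrt(t) on [0, 1/2); exp(-t) on [1/2, 1); exp(-t/2) on [1, 3/2)
summing 3 kernel integrals split by sqrt(2)/2, 1 yields ℳ[f](s)
[0, sqrt(2)/2) adds the kernel integral of t
over [sqrt(2)/2, 1), the kernel integral of exp(-t**2) enters the sum
piece [1, sqrt(6)/2): integrate exp(-t**2/2) against the kernel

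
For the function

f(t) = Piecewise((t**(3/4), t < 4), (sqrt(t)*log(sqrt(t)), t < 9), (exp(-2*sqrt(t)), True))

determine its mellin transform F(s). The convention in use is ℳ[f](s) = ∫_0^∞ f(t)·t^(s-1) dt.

2*(-4*144**s*s*(4*s + 3)*log(2) - 2*144**s*(4*s + 3)*log(2) + 2*144**s*(4*s + 3) + 4*144**s*sqrt(2)*(4*s**2 + 4*s + 1) + 6*324**s*s*(4*s + 3)*log(3) - 3*324**s*(4*s + 3) + 3*324**s*(4*s + 3)*log(3) + 9**s*(4*s + 3)*(4*s**2 + 4*s + 1)*uppergamma(2*s, 6))/(36**s*(4*s + 3)*(4*s**2 + 4*s + 1))
  Re(s) > -3/4

peel off the power substitution: t**(3/2) on [0, 2); t*log(t) on [2, 3); exp(-2*t) on [3, ∞)
treat the 3 regions marked off by 4, 9 separately and sum
on [0, 4): add ∫ t**(3/4)·t^(s-1) dt
on [4, 9): add ∫ sqrt(t)*log(sqrt(t))·t^(s-1) dt
on [9, ∞): add ∫ exp(-2*sqrt(t))·t^(s-1) dt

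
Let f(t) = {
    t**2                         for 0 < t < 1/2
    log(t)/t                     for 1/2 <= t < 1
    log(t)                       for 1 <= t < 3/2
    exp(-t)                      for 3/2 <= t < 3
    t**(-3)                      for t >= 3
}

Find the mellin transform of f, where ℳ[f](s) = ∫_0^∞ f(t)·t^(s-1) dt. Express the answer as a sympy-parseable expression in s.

slice at 1/2, 1, 3/2, 3, transform all 5 pieces, and sum them
on [0, 1/2): add ∫ t**2·t^(s-1) dt
∫ over [1/2, 1) of log(t)/t·t^(s-1) joins the sum
between 1 and 3/2 the integrand is log(t)·t^(s-1)
the [3/2, 3) slice contributes ∫ exp(-t)·t^(s-1) dt
piece [3, ∞): integrate t**(-3) against the kernel

(108*2**s*s**2*(s - 3)*(s + 2)*(s**2 - 2*s + 1)*uppergamma(s, 3/2) - 108*2**s*s**2*(s - 3)*(s + 2)*(s**2 - 2*s + 1)*uppergamma(s, 3) - 108*2**s*s**2*(s - 3)*(s + 2) + 108*2**s*(s - 3)*(s + 2)*(s**2 - 2*s + 1) - 108*3**s*s*(s - 3)*(s + 2)*(s**2 - 2*s + 1)*log(2) + 108*3**s*s*(s - 3)*(s + 2)*(s**2 - 2*s + 1)*log(3) - 108*3**s*(s - 3)*(s + 2)*(s**2 - 2*s + 1) - 4*6**s*s**2*(s + 2)*(s**2 - 2*s + 1) + 216*s**3*(s - 3)*(s + 2)*log(2) - 216*s**2*(s - 3)*(s + 2)*log(2) + 216*s**2*(s - 3)*(s + 2) + 27*s**2*(s - 3)*(s**2 - 2*s + 1))/(108*2**s*s**2*(s - 3)*(s + 2)*(s**2 - 2*s + 1))
  -2 < Re(s) < 3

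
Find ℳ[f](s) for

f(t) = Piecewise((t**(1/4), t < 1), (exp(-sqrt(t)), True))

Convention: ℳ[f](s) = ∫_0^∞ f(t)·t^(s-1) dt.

remove the power substitution first: sqrt(t) on [0, 1); exp(-t) on [1, ∞)
cuts at 1: linearity sums the 2 kernel integrals
∫ t**(1/4)·t^(s-1) over [0, 1)
piece [1, ∞): integrate exp(-sqrt(t)) against the kernel

2*((4*s + 1)*uppergamma(2*s, 1) + 2)/(4*s + 1)
  Re(s) > -1/4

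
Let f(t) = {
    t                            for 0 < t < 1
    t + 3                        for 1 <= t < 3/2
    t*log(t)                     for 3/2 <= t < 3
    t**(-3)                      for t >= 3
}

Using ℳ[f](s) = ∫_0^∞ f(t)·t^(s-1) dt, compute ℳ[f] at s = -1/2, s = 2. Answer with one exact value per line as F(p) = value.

treat the 4 regions marked off by 1, 3/2, 3 separately and sum
∫ over [0, 1) of t·t^(s-1) joins the sum
[1, 3/2) adds the kernel integral of (t + 3)
over [3/2, 3), the kernel integral of t*log(t) enters the sum
piece [3, ∞): integrate t**(-3) against the kernel

F(-1/2) = -2266*sqrt(3)/567 + sqrt(6) + log(2**(sqrt(6))*3**(-sqrt(6) + 2*sqrt(3))) + 6
F(2) = 17/24 + 9*log(2)/8 + 63*log(3)/8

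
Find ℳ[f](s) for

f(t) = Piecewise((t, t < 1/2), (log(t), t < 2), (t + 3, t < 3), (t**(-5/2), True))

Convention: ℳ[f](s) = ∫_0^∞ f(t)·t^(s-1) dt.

(-270*2**(2*s)*s**2*(2*s - 5) + 54*2**(2*s)*s*(s + 1)*(2*s - 5)*log(2) - 162*2**(2*s)*s*(2*s - 5) - 54*2**(2*s)*(s + 1)*(2*s - 5) - 4*sqrt(3)*6**s*s**2*(s + 1) + 324*6**s*s**2*(2*s - 5) + 162*6**s*s*(2*s - 5) + 27*s**2*(2*s - 5) + 54*s*(s + 1)*(2*s - 5)*log(2) + (2*s - 5)*(54*s + 54))/(54*2**s*s**2*(s + 1)*(2*s - 5))
  -1 < Re(s) < 5/2

summing 4 kernel integrals split by 1/2, 2, 3 yields ℳ[f](s)
between 0 and 1/2 the integrand is t·t^(s-1)
[1/2, 2) adds the kernel integral of log(t)
for t in [2, 3): the term is ∫ (t + 3)·t^(s-1)
segment [3, ∞) carries t**(-5/2); integrate it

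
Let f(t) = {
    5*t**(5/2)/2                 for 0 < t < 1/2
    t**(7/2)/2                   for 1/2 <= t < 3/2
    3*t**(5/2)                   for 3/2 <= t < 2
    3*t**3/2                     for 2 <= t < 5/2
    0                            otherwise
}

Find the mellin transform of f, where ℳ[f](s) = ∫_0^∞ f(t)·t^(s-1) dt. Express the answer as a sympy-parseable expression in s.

(-2*2**(-s - 7/2)*(s + 3)*(2*s + 5) + 10*2**(-s - 5/2)*(s + 3)*(2*s + 7) + 12*2**(s + 5/2)*(s + 3)*(2*s + 7) - 3*2**(s + 3)*(2*s + 5)*(2*s + 7) - 12*(3/2)**(s + 5/2)*(s + 3)*(2*s + 7) + 2*(3/2)**(s + 7/2)*(s + 3)*(2*s + 5) + 3*(5/2)**(s + 3)*(2*s + 5)*(2*s + 7))/(2*(s + 3)*(2*s + 5)*(2*s + 7))
  Re(s) > -5/2

decompose at 1/2, 3/2, 2; ℳ[f](s) sums the 4 pieces' integrals
for t in [0, 1/2): the term is ∫ 5*t**(5/2)/2·t^(s-1)
on [1/2, 3/2) integrate f = t**(7/2)/2 against the kernel
for t in [3/2, 2): the term is ∫ 3*t**(5/2)·t^(s-1)
the [2, 5/2) slice contributes ∫ 3*t**3/2·t^(s-1) dt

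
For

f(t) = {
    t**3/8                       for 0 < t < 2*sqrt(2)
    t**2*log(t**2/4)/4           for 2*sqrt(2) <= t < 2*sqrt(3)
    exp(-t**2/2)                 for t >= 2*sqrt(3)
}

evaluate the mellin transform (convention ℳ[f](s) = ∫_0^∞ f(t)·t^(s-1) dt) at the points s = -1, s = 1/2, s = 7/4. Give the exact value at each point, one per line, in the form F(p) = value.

invert the common scale on t to get t**3 on [0, sqrt(2)); t**2*log(t**2) on [sqrt(2), sqrt(3)); exp(-2*t**2) on [sqrt(3), ∞)
peel off the power substitution: t**(3/2) on [0, 2); t*log(t) on [2, 3); exp(-2*t) on [3, ∞)
f breaks at 2*sqrt(2), 2*sqrt(3) into 3 integrals to sum
on [0, 2*sqrt(2)) integrate f = t**3/8 against the kernel
between 2*sqrt(2) and 2*sqrt(3) the integrand is t**2*log(t**2/4)/4·t^(s-1)
segment [2*sqrt(3), ∞) carries exp(-t**2/2); integrate it

F(-1) = -sqrt(3) - sqrt(2)*sqrt(pi)*erfc(sqrt(6))/2 + sqrt(3)*exp(-6)/6 + sqrt(6)*log(3**(3*sqrt(2))/2**(2*sqrt(3)))/12 + 1/2 + sqrt(2)
F(1/2) = -24*sqrt(2)*3**(1/4)/25 - 4*2**(3/4)*log(2)/5 + 2**(1/4)*uppergamma(1/4, 6)/2 + 16*2**(3/4)/25 + 8*2**(1/4)/7 + 6*sqrt(2)*3**(1/4)*log(3)/5
F(7/4) = -64*2**(3/4)*3**(7/8)/75 - 32*2**(5/8)*log(2)/15 + 2**(7/8)*uppergamma(7/8, 6)/2 + 256*2**(5/8)/225 + 64*2**(1/8)/19 + 8*2**(3/4)*3**(7/8)*log(3)/5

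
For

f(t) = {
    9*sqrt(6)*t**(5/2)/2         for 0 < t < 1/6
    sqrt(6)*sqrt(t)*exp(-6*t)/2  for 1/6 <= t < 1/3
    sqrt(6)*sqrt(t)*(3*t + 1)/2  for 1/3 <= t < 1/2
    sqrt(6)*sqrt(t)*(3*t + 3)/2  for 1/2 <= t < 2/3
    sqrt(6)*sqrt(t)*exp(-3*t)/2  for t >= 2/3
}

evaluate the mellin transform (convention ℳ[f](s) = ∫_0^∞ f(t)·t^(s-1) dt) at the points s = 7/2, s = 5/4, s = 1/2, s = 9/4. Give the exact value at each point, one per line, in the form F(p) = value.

F(7/2) = sqrt(6)*(1920*E + 68400 + 29609*exp(2))*exp(-2)/311040
F(5/4) = 6**(3/4)*(-3960*3**(3/4) - 2160*2**(3/4) - 1155*uppergamma(7/4, 2) + 77 + 1155*uppergamma(7/4, 1) + 2310*2**(3/4)*uppergamma(7/4, 2) + 22560*sqrt(2))/83160
F(1/2) = sqrt(6)*(12 + 12*E + 85*exp(2))*exp(-2)/144
F(9/4) = 6**(3/4)*(-20520*3**(3/4) - 7904*2**(3/4) - 3135*uppergamma(11/4, 2) + 165 + 3135*uppergamma(11/4, 1) + 12540*2**(3/4)*uppergamma(11/4, 2) + 162944*sqrt(2))/1354320

peel off the common scale on t: 4*t**(5/2) on [0, 1/4); sqrt(t)*exp(-4*t) on [1/4, 1/2); sqrt(t)*(2*t + 1) on [1/2, 3/4); …
strip the shared t-power: 4*t**2 on [0, 1/4); exp(-4*t) on [1/4, 1/2); 2*t + 1 on [1/2, 3/4); …
invert the common scale on t to get t**2 on [0, 1/2); exp(-2*t) on [1/2, 1); t + 1 on [1, 3/2); …
decompose at 1/6, 1/3, 1/2, 2/3; ℳ[f](s) sums the 5 pieces' integrals
the [0, 1/6) slice contributes ∫ 9*sqrt(6)*t**(5/2)/2·t^(s-1) dt
on [1/6, 1/3): add ∫ sqrt(6)*sqrt(t)*exp(-6*t)/2·t^(s-1) dt
between 1/3 and 1/2 the integrand is sqrt(6)*sqrt(t)*(3*t + 1)/2·t^(s-1)
the [1/2, 2/3) slice contributes ∫ sqrt(6)*sqrt(t)*(3*t + 3)/2·t^(s-1) dt
over [2/3, ∞), the kernel integral of sqrt(6)*sqrt(t)*exp(-3*t)/2 enters the sum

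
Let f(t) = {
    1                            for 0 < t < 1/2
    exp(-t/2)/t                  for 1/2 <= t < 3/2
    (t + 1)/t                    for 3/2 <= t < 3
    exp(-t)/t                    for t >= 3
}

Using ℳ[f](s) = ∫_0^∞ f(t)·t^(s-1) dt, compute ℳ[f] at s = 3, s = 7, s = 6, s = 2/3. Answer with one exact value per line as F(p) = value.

F(3) = -7*exp(-3/4) + 4*exp(-3) + 5*exp(-1/4) + 271/24
F(7) = -260103*exp(-3/4)/16 + 2208*exp(-3) + 384913/896 + 157781*exp(-1/4)/16
F(6) = -12993*exp(-3/4)/8 + 393*exp(-3) + 80009/480 + 7889*exp(-1/4)/8
F(2/3) = 2**(1/3)*(-2*2**(1/3)*uppergamma(-1/3, 3/4) + 2*2**(2/3)*uppergamma(-1/3, 3) + 3**(2/3) + 3 + 2*2**(1/3)*uppergamma(-1/3, 1/4) + 6**(2/3))/4

peel off the shared t-power: t on [0, 1/2); exp(-t/2) on [1/2, 3/2); t + 1 on [3/2, 3); …
the 4 pieces separated at 1/2, 3/2, 3 each add one integral
∫ 1·t^(s-1) over [0, 1/2)
segment 1/2 to 3/2 holds exp(-t/2)/t; add its integral
over [3/2, 3), the kernel integral of (t + 1)/t enters the sum
on [3, ∞): add ∫ exp(-t)/t·t^(s-1) dt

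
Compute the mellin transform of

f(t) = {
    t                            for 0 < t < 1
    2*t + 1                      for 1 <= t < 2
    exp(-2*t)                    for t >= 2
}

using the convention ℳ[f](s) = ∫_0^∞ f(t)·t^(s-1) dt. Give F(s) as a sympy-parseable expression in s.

(2**s*s*(s + 1)*uppergamma(s, 4) - 2*4**s*s - 4**s + 5*8**s*s + 8**s)/(4**s*s*(s + 1))
  Re(s) > -1

linearity at 1, 2 turns ℳ[f](s) into 3 summed integrals
segment [0, 1) carries t; integrate it
for t in [1, 2): the term is ∫ (2*t + 1)·t^(s-1)
piece [2, ∞): integrate exp(-2*t) against the kernel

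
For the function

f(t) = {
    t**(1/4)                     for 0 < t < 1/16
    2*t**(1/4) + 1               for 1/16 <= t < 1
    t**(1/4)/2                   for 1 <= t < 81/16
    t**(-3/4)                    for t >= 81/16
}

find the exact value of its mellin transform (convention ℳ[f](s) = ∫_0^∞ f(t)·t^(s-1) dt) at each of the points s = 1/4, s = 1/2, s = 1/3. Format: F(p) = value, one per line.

peel off the power substitution: sqrt(t) on [0, 1/4); 2*sqrt(t) + 1 on [1/4, 1); sqrt(t)/2 on [1, 9/4); …
remove the power substitution first: t on [0, 1/2); 2*t + 1 on [1/2, 1); t/2 on [1, 3/2); …
integrate the 4 segments split at 1/16, 1, 81/16, then add the results
∫ t**(1/4)·t^(s-1) over [0, 1/16)
over [1/16, 1), the kernel integral of (2*t**(1/4) + 1) enters the sum
[1, 81/16) adds the kernel integral of t**(1/4)/2
on [81/16, ∞) integrate f = t**(-3/4) against the kernel

F(1/4) = 275/36
F(1/2) = 33/4
F(1/3) = 2**(2/3)*(-405 + 629*3**(1/3) + 1170*2**(1/3))/420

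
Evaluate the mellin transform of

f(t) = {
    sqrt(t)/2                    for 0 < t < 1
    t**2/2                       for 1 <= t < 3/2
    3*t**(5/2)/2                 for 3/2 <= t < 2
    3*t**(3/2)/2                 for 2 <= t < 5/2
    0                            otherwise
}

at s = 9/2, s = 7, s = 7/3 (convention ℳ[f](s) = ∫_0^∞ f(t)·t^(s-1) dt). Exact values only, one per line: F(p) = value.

F(9/2) = 729*sqrt(6)/1664 + 4008399/58240
F(7) = -59049*sqrt(6)/19456 + 98927/46080 + 11520*sqrt(2)/323 + 1171875*sqrt(10)/8704
F(7/3) = -729*2**(1/6)*3**(5/6)/928 + 27/442 + 243*2**(2/3)*3**(1/3)/832 + 1224*2**(5/6)/667 + 1125*2**(1/6)*5**(5/6)/368

the 4 pieces separated at 1, 3/2, 2 each add one integral
over [0, 1), the kernel integral of sqrt(t)/2 enters the sum
piece [1, 3/2): integrate t**2/2 against the kernel
∫ over [3/2, 2) of 3*t**(5/2)/2·t^(s-1) joins the sum
[2, 5/2) adds the kernel integral of 3*t**(3/2)/2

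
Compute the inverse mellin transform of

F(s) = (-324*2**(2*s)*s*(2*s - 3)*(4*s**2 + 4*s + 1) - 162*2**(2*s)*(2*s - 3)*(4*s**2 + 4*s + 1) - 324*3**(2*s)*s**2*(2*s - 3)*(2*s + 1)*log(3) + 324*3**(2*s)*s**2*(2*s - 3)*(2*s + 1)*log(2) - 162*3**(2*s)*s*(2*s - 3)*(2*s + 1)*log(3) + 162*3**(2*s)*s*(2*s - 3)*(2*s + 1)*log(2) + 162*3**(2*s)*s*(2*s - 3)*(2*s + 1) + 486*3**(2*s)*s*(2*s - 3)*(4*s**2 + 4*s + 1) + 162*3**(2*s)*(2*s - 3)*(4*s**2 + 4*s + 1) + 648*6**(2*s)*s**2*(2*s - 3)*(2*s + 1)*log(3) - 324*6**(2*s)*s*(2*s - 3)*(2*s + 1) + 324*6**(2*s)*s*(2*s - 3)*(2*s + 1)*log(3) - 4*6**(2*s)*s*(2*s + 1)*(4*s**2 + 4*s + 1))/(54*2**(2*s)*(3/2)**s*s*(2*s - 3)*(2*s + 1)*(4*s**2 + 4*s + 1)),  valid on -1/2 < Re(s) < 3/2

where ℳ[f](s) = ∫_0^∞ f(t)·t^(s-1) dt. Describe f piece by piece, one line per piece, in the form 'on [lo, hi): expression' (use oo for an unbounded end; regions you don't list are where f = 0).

on [0, 2/3): sqrt(6)*sqrt(t)/2
on [2/3, 3/2): sqrt(6)*sqrt(t)/2 + 3
on [3/2, 6): sqrt(6)*sqrt(t)*log(sqrt(6)*sqrt(t)/2)/2
on [6, oo): 2*sqrt(6)/(9*t**(3/2))

strip the common scale on t: sqrt(t) on [0, 1); sqrt(t) + 3 on [1, 9/4); sqrt(t)*log(sqrt(t)) on [9/4, 9); …
reversing the power substitution: t on [0, 1); t + 3 on [1, 3/2); t*log(t) on [3/2, 3); …
linearity at 2/3, 3/2, 6 turns ℳ[f](s) into 4 summed integrals
∫ over [0, 2/3) of sqrt(6)*sqrt(t)/2·t^(s-1) joins the sum
∫ (sqrt(6)*sqrt(t)/2 + 3)·t^(s-1) over [2/3, 3/2)
the [3/2, 6) slice contributes ∫ sqrt(6)*sqrt(t)*log(sqrt(6)*sqrt(t)/2)/2·t^(s-1) dt
segment 6 to ∞ holds 2*sqrt(6)/(9*t**(3/2)); add its integral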